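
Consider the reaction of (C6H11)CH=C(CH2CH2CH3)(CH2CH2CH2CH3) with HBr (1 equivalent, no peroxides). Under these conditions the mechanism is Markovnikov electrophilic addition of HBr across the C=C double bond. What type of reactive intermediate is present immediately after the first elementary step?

Step 1: Protonation of the alkene by HBr: the π bond acts as the nucleophile and picks up H⁺, giving the more stable (Markovnikov) tertiary carbocation. The H–Br bond breaks heterolytically, releasing Br⁻.
After step 1 the species present is a tertiary carbocation.

tertiary carbocation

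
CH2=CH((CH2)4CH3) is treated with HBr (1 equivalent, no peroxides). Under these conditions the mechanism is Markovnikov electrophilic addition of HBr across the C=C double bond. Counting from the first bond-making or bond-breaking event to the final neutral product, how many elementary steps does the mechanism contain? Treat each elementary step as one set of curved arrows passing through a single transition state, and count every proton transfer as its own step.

2

Step 1: Electrophilic addition begins with the π(C=C) electrons forming a bond to the proton of HBr. Following Markovnikov's rule, the resulting cation is secondary. The H–Br bond breaks heterolytically, releasing Br⁻.
(No 1,2-shift: no single shift to an adjacent carbon would give a more stable cation.)
Step 2: The Br⁻ anion donates a lone pair to the carbocation, forming the new C–Br σ-bond and giving the neutral alkyl halide.
Total: 2 elementary steps.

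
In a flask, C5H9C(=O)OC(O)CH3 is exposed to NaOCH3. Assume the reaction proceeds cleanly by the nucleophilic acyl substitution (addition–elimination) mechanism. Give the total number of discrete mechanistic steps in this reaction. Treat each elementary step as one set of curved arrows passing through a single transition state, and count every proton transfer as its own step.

2

Step 1: A lone pair on the O of CH3O⁻ attacks the electrophilic acyl carbon; the π(C=O) electrons move onto oxygen, giving a tetrahedral intermediate.
Step 2: Collapse of the tetrahedral intermediate: the alkoxide oxygen pushes its lone pair back to re-form C=O while CH3CO2⁻ leaves.
Total: 2 elementary steps.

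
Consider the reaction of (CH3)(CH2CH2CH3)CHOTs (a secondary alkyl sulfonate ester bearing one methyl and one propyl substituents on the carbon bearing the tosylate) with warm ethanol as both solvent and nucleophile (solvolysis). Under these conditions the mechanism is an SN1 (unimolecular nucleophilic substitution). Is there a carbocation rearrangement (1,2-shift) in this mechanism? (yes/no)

no

The first-formed carbocation is secondary.
No single 1,2-shift to an adjacent carbon would produce a more-substituted cation than the one already present, so no rearrangement occurs.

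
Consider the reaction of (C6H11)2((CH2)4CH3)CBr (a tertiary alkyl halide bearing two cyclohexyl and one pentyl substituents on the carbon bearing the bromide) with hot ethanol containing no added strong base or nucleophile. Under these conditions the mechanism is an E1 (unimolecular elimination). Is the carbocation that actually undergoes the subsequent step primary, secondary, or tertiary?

Step 1: Ionisation: the C–Br σ-bond cleaves heterolytically; both bonding electrons depart with Br⁻, leaving a tertiary carbocation at the α-carbon.
No single 1,2-shift to an adjacent carbon would give a more-substituted cation, so no rearrangement occurs.

tertiary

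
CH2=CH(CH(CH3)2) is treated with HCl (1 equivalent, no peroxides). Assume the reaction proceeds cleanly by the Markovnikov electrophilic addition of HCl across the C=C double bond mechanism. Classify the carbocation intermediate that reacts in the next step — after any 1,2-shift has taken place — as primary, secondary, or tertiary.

tertiary

Step 1: The π electrons of the C=C bond attack a proton of HCl; Markovnikov addition places the new C–H on the less-substituted alkene carbon, so the positive charge ends up on the more-substituted carbon — a secondary carbocation. The H–Cl bond breaks heterolytically, releasing Cl⁻.
Step 2: Carbocation rearrangement: a 1,2-hydride shift from the adjacent isopropyl carbon converts the initially-formed secondary cation into the more stable tertiary cation.
The cation rearranges from secondary to tertiary via a 1,2-hydride shift from the adjacent isopropyl carbon; the tertiary cation is what reacts next.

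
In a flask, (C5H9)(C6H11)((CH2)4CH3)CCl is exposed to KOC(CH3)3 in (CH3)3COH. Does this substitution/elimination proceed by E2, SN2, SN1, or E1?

E2

Conditions: a strong/bulky base with a tertiary substrate bearing a β-hydrogen.
These conditions are the textbook signature of the E2 pathway.
A strong (often hindered) base removes a β-H in concert with loss of the leaving group — bimolecular elimination.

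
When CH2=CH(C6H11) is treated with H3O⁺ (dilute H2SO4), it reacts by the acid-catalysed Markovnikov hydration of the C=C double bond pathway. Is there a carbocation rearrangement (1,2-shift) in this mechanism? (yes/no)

The first-formed carbocation is secondary.
The adjacent cyclohexyl carbon already bears 2 other carbon substituents and has a hydrogen to migrate; after a 1,2-hydride shift from that carbon the positive charge sits on a tertiary centre.
Tertiary is more stable than secondary, so the shift occurs.

yes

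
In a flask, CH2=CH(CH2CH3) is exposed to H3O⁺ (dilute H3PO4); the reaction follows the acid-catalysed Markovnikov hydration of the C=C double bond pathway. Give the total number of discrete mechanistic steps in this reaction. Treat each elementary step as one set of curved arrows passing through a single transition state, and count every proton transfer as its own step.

3

Step 1: The π electrons of the C=C bond attack a proton of H3O⁺; Markovnikov addition places the new C–H on the less-substituted alkene carbon, so the positive charge ends up on the more-substituted carbon — a secondary carbocation. H2O is released.
(No 1,2-shift: no single shift to an adjacent carbon would give a more stable cation.)
Step 2: A lone pair on the oxygen of H2O attacks the carbocation, forming a C–O bond and an oxonium ion (a protonated alcohol).
Step 3: Deprotonation of the oxonium ion by a water molecule delivers the neutral alcohol and regenerates the acid catalyst.
Total: 3 elementary steps.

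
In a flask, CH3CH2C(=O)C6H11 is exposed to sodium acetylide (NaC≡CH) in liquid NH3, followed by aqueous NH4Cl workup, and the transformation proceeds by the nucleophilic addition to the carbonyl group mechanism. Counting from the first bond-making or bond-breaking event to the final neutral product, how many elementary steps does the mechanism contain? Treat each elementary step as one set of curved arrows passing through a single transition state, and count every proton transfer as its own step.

2

Step 1: Nucleophilic addition: HC≡C⁻ adds to the carbonyl carbon, pushing the π(C=O) electron pair onto oxygen and giving a tetrahedral alkoxide.
Step 2: On aqueous NH4Cl workup the alkoxide oxygen is protonated, giving a propargyl alcohol.
Total: 2 elementary steps.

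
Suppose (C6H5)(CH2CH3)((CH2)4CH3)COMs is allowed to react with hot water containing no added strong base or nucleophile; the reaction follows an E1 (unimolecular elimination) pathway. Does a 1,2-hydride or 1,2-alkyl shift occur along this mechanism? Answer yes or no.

The first-formed carbocation is tertiary.
No single 1,2-shift to an adjacent carbon would produce a more-substituted cation than the one already present, so no rearrangement occurs.

no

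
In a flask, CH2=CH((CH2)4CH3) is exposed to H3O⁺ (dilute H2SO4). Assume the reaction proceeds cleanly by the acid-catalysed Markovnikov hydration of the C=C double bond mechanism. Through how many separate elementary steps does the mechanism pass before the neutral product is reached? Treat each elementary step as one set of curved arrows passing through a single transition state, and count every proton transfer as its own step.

Step 1: The π electrons of the C=C bond attack a proton of H3O⁺; Markovnikov addition places the new C–H on the less-substituted alkene carbon, so the positive charge ends up on the more-substituted carbon — a secondary carbocation. H2O is released.
(No 1,2-shift: no single shift to an adjacent carbon would give a more stable cation.)
Step 2: Nucleophilic capture of the cation by H2O produces the protonated alcohol (an oxonium ion).
Step 3: Deprotonation of the oxonium ion by a water molecule delivers the neutral alcohol and regenerates the acid catalyst.
Total: 3 elementary steps.

3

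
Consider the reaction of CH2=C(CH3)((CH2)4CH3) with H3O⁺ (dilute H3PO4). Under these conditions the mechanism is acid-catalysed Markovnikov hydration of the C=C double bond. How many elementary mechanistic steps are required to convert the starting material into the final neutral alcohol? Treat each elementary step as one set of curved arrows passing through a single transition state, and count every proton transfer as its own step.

3

Step 1: Protonation of the alkene by H3O⁺: the π bond acts as the nucleophile and picks up H⁺, giving the more stable (Markovnikov) tertiary carbocation. H2O is released.
(No 1,2-shift: no single shift to an adjacent carbon would give a more stable cation.)
Step 2: Water acts as the nucleophile: an oxygen lone pair bonds to the cationic carbon, giving an oxonium-ion intermediate.
Step 3: Proton transfer from the O–H of the oxonium ion to H2O completes the catalytic cycle and yields the alcohol.
Total: 3 elementary steps.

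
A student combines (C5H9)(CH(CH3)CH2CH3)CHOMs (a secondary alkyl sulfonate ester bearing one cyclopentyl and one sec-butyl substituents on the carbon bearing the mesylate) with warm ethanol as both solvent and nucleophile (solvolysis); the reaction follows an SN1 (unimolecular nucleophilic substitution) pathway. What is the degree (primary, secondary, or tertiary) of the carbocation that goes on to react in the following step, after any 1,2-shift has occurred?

tertiary

Step 1: Rate-determining heterolysis of the C–O bond gives MsO⁻ and a secondary carbocation.
Step 2: A hydride (H with its bonding pair) migrates from the adjacent cyclopentyl carbon to the cationic centre — a 1,2-hydride shift — upgrading the secondary cation to a tertiary one.
The cation rearranges from secondary to tertiary via a 1,2-hydride shift from the adjacent cyclopentyl carbon; the tertiary cation is what reacts next.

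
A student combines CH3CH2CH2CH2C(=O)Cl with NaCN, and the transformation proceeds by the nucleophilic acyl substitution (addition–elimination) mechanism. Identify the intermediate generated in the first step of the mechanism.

Step 1: Nucleophilic addition of CN⁻ to the acyl carbon breaks the π(C=O) bond and yields a tetrahedral, anionic intermediate.
After step 1 the species present is a tetrahedral intermediate.

tetrahedral intermediate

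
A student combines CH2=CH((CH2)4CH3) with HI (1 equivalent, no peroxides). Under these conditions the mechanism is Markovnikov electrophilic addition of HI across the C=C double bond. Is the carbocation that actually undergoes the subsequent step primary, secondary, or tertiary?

Step 1: Electrophilic addition begins with the π(C=C) electrons forming a bond to the proton of HI. Following Markovnikov's rule, the resulting cation is secondary. The H–I bond breaks heterolytically, releasing I⁻.
No single 1,2-shift to an adjacent carbon would give a more-substituted cation, so no rearrangement occurs.

secondary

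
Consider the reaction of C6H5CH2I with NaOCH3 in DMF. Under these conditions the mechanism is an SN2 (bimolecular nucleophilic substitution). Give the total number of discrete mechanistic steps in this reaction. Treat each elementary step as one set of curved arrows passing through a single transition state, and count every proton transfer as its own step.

Step 1: Backside attack by CH3O⁻ on the carbon bearing the iodide: the new C–O bond forms as the C–I bond breaks, with Walden inversion at carbon.
Total: 1 elementary step.

1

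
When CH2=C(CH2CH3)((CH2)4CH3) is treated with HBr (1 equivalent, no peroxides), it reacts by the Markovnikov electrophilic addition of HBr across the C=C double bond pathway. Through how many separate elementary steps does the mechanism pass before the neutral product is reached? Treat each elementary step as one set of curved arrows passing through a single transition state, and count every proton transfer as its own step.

2

Step 1: Electrophilic addition begins with the π(C=C) electrons forming a bond to the proton of HBr. Following Markovnikov's rule, the resulting cation is tertiary. The H–Br bond breaks heterolytically, releasing Br⁻.
(No 1,2-shift: no single shift to an adjacent carbon would give a more stable cation.)
Step 2: Nucleophilic attack by Br⁻ on the carbocation completes the addition, giving R–Br.
Total: 2 elementary steps.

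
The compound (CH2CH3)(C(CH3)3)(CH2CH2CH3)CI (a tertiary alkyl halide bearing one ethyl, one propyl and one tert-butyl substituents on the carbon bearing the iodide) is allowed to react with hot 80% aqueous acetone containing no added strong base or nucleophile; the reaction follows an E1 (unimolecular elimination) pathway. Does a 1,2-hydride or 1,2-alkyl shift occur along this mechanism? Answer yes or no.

no

The first-formed carbocation is tertiary.
No single 1,2-shift to an adjacent carbon would produce a more-substituted cation than the one already present, so no rearrangement occurs.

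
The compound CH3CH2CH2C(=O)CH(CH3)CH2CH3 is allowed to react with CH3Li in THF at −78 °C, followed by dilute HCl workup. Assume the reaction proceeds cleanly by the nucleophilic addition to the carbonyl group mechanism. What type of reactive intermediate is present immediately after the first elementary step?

tetrahedral alkoxide intermediate

Step 1: A lone pair / filled orbital on the carbanion-like carbon of CH3Li attacks the electrophilic carbonyl carbon; the π(C=O) electrons shift onto oxygen, producing a tetrahedral alkoxide intermediate.
After step 1 the species present is a tetrahedral alkoxide intermediate.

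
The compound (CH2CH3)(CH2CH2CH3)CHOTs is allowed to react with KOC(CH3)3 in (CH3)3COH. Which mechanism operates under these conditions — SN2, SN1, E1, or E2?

Conditions: a strong/bulky base with a secondary substrate bearing a β-hydrogen.
These conditions are the textbook signature of the E2 pathway.
A strong (often hindered) base removes a β-H in concert with loss of the leaving group — bimolecular elimination.

E2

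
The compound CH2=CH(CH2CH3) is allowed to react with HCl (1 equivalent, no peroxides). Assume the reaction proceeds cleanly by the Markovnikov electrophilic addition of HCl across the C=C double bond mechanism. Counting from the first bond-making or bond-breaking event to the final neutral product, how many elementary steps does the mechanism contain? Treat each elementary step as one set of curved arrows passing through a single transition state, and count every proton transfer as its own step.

Step 1: Electrophilic addition begins with the π(C=C) electrons forming a bond to the proton of HCl. Following Markovnikov's rule, the resulting cation is secondary. The H–Cl bond breaks heterolytically, releasing Cl⁻.
(No 1,2-shift: no single shift to an adjacent carbon would give a more stable cation.)
Step 2: Nucleophilic attack by Cl⁻ on the carbocation completes the addition, giving R–Cl.
Total: 2 elementary steps.

2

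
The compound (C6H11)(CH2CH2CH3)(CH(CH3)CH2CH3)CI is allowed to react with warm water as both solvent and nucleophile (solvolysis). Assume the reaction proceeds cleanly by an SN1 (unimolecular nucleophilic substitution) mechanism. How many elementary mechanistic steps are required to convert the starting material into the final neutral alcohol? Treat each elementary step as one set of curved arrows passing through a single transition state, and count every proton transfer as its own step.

Step 1: Rate-determining heterolysis of the C–I bond gives I⁻ and a tertiary carbocation.
(No 1,2-shift: no single shift to an adjacent carbon would give a more stable cation.)
Step 2: A lone pair on the oxygen of H2O attacks the carbocation, forming a new C–O σ-bond and an oxonium ion.
Step 3: Deprotonation of the oxonium oxygen by solvent water yields the neutral alcohol.
Total: 3 elementary steps.

3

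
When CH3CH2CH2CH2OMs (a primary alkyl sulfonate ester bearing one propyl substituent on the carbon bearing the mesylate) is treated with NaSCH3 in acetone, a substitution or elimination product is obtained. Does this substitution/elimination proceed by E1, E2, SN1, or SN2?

Conditions: a primary substrate with a strong nucleophile in the polar aprotic solvent acetone.
These conditions are the textbook signature of the SN2 pathway.
An unhindered substrate with a strong nucleophile in a polar aprotic solvent favours one-step backside displacement.

SN2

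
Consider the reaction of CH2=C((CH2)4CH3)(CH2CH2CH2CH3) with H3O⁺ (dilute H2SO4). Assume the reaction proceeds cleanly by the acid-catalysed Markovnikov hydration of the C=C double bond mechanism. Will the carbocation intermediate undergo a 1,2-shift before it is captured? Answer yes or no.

The first-formed carbocation is tertiary.
No single 1,2-shift to an adjacent carbon would produce a more-substituted cation than the one already present, so no rearrangement occurs.

no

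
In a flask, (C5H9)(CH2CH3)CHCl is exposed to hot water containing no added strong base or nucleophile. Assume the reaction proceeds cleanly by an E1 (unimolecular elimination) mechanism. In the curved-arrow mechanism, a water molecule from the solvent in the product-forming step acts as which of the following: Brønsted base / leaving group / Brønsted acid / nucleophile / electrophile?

Step 3: Loss of a β-proton to a water molecule of the solvent: the C–H bonding pair collapses toward the cationic carbon to form the C=C π bond, yielding the alkene.
A water molecule from the solvent in the product-forming step accepts a proton in a proton-transfer step — a Brønsted base.

Brønsted base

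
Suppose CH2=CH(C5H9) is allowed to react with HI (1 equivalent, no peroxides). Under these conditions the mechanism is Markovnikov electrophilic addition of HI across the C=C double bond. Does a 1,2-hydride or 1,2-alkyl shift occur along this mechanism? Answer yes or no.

The first-formed carbocation is secondary.
The adjacent cyclopentyl carbon already bears 2 other carbon substituents and has a hydrogen to migrate; after a 1,2-hydride shift from that carbon the positive charge sits on a tertiary centre.
Tertiary is more stable than secondary, so the shift occurs.

yes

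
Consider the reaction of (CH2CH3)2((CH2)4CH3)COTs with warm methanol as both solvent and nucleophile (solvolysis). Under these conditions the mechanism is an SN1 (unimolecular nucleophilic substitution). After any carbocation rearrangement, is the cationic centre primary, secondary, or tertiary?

Step 1: Ionisation: the C–O σ-bond cleaves heterolytically; both bonding electrons depart with TsO⁻, leaving a tertiary carbocation at the α-carbon.
No single 1,2-shift to an adjacent carbon would give a more-substituted cation, so no rearrangement occurs.

tertiary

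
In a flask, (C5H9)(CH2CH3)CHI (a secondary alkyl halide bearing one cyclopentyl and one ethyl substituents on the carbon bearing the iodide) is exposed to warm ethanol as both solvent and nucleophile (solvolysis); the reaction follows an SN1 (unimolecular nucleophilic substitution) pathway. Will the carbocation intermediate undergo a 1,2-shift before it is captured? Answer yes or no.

The first-formed carbocation is secondary.
The adjacent cyclopentyl carbon already bears 2 other carbon substituents and has a hydrogen to migrate; after a 1,2-hydride shift from that carbon the positive charge sits on a tertiary centre.
Tertiary is more stable than secondary, so the shift occurs.

yes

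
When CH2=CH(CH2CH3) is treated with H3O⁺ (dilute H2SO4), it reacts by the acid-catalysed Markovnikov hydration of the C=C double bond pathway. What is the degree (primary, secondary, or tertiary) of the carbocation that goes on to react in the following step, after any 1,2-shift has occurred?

secondary

Step 1: Electrophilic addition begins with the π(C=C) electrons forming a bond to the proton of H3O⁺. Following Markovnikov's rule, the resulting cation is secondary. H2O is released.
No single 1,2-shift to an adjacent carbon would give a more-substituted cation, so no rearrangement occurs.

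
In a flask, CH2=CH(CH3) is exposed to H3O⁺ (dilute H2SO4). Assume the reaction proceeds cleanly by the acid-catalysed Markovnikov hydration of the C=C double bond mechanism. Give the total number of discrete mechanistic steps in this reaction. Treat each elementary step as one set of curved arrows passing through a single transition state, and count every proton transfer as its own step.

Step 1: Electrophilic addition begins with the π(C=C) electrons forming a bond to the proton of H3O⁺. Following Markovnikov's rule, the resulting cation is secondary. H2O is released.
(No 1,2-shift: no single shift to an adjacent carbon would give a more stable cation.)
Step 2: A lone pair on the oxygen of H2O attacks the carbocation, forming a C–O bond and an oxonium ion (a protonated alcohol).
Step 3: Proton transfer from the O–H of the oxonium ion to H2O completes the catalytic cycle and yields the alcohol.
Total: 3 elementary steps.

3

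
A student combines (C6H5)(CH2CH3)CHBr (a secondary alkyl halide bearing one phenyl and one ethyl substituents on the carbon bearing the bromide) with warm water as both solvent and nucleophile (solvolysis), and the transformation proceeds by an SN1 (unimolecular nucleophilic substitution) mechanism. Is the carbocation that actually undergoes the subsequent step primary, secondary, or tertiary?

secondary

Step 1: Rate-determining heterolysis of the C–Br bond gives Br⁻ and a secondary carbocation.
No single 1,2-shift to an adjacent carbon would give a more-substituted cation, so no rearrangement occurs.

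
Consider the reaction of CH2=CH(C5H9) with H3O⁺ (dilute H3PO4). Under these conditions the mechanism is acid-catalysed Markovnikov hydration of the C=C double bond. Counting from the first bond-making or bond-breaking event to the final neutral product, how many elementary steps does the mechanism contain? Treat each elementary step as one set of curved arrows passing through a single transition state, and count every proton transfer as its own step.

4

Step 1: Electrophilic addition begins with the π(C=C) electrons forming a bond to the proton of H3O⁺. Following Markovnikov's rule, the resulting cation is secondary. H2O is released.
Step 2: A hydride (H with its bonding pair) migrates from the adjacent cyclopentyl carbon to the cationic centre — a 1,2-hydride shift — upgrading the secondary cation to a tertiary one.
Step 3: A lone pair on the oxygen of H2O attacks the carbocation, forming a C–O bond and an oxonium ion (a protonated alcohol).
Step 4: Proton transfer from the O–H of the oxonium ion to H2O completes the catalytic cycle and yields the alcohol.
Total: 4 elementary steps.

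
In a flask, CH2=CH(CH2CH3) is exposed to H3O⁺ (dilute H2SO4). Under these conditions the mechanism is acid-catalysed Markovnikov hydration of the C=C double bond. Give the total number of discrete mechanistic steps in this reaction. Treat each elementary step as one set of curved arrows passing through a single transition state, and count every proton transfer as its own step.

3

Step 1: The π electrons of the C=C bond attack a proton of H3O⁺; Markovnikov addition places the new C–H on the less-substituted alkene carbon, so the positive charge ends up on the more-substituted carbon — a secondary carbocation. H2O is released.
(No 1,2-shift: no single shift to an adjacent carbon would give a more stable cation.)
Step 2: Nucleophilic capture of the cation by H2O produces the protonated alcohol (an oxonium ion).
Step 3: Deprotonation of the oxonium ion by a water molecule delivers the neutral alcohol and regenerates the acid catalyst.
Total: 3 elementary steps.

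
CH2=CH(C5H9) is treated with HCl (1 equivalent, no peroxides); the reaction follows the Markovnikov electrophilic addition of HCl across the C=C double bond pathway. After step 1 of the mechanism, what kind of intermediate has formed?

Step 1: Protonation of the alkene by HCl: the π bond acts as the nucleophile and picks up H⁺, giving the more stable (Markovnikov) secondary carbocation. The H–Cl bond breaks heterolytically, releasing Cl⁻.
After step 1 the species present is a secondary carbocation.

secondary carbocation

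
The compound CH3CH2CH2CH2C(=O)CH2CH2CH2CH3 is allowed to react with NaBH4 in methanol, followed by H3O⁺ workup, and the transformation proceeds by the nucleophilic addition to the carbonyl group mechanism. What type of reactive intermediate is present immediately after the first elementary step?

tetrahedral alkoxide intermediate

Step 1: Nucleophilic addition: H⁻ (delivered from BH4⁻) adds to the carbonyl carbon, pushing the π(C=O) electron pair onto oxygen and giving a tetrahedral alkoxide.
After step 1 the species present is a tetrahedral alkoxide intermediate.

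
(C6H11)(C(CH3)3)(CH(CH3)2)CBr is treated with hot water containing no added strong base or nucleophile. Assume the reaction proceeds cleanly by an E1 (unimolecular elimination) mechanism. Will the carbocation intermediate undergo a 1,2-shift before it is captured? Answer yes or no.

no

The first-formed carbocation is tertiary.
No single 1,2-shift to an adjacent carbon would produce a more-substituted cation than the one already present, so no rearrangement occurs.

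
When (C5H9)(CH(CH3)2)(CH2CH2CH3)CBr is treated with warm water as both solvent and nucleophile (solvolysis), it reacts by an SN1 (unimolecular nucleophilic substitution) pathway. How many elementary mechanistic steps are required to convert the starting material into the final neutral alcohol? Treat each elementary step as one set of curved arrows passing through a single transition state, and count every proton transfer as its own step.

3

Step 1: The C–Br bond breaks with both electrons going to the bromide; Br⁻ leaves and a tertiary carbocation remains.
(No 1,2-shift: no single shift to an adjacent carbon would give a more stable cation.)
Step 2: Nucleophilic capture: the oxygen of H2O bonds to the cationic carbon, producing an oxonium-ion intermediate.
Step 3: Deprotonation of the oxonium oxygen by solvent water yields the neutral alcohol.
Total: 3 elementary steps.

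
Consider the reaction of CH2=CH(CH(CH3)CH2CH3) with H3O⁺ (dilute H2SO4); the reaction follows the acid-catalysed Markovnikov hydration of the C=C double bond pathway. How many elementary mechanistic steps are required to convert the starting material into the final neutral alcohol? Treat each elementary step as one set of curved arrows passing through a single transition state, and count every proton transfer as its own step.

Step 1: The π electrons of the C=C bond attack a proton of H3O⁺; Markovnikov addition places the new C–H on the less-substituted alkene carbon, so the positive charge ends up on the more-substituted carbon — a secondary carbocation. H2O is released.
Step 2: Carbocation rearrangement: a 1,2-hydride shift from the adjacent sec-butyl carbon converts the initially-formed secondary cation into the more stable tertiary cation.
Step 3: A lone pair on the oxygen of H2O attacks the carbocation, forming a C–O bond and an oxonium ion (a protonated alcohol).
Step 4: H2O removes a proton from the oxonium oxygen, regenerating H3O⁺ and giving the neutral alcohol.
Total: 4 elementary steps.

4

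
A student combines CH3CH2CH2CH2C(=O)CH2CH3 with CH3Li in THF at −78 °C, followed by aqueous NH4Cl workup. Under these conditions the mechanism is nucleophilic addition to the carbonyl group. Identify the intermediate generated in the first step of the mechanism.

Step 1: A lone pair / filled orbital on the carbanion-like carbon of CH3Li attacks the electrophilic carbonyl carbon; the π(C=O) electrons shift onto oxygen, producing a tetrahedral alkoxide intermediate.
After step 1 the species present is a tetrahedral alkoxide intermediate.

tetrahedral alkoxide intermediate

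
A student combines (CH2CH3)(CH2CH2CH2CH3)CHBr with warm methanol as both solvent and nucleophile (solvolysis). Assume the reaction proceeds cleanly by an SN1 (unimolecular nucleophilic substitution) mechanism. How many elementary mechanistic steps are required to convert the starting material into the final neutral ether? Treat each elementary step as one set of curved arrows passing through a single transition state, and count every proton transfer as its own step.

Step 1: Unassisted departure of Br⁻ (taking the C–Br bonding pair) generates a secondary carbocation.
(No 1,2-shift: no single shift to an adjacent carbon would give a more stable cation.)
Step 2: CH3OH donates an oxygen lone pair into the empty p orbital of the cation, giving a protonated ether (an oxonium ion).
Step 3: Deprotonation of the oxonium oxygen by solvent methanol yields the neutral ether.
Total: 3 elementary steps.

3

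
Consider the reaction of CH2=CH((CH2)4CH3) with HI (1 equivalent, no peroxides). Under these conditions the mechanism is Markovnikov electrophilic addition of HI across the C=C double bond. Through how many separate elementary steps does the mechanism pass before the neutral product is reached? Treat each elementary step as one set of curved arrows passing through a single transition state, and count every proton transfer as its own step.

2

Step 1: Protonation of the alkene by HI: the π bond acts as the nucleophile and picks up H⁺, giving the more stable (Markovnikov) secondary carbocation. The H–I bond breaks heterolytically, releasing I⁻.
(No 1,2-shift: no single shift to an adjacent carbon would give a more stable cation.)
Step 2: Nucleophilic attack by I⁻ on the carbocation completes the addition, giving R–I.
Total: 2 elementary steps.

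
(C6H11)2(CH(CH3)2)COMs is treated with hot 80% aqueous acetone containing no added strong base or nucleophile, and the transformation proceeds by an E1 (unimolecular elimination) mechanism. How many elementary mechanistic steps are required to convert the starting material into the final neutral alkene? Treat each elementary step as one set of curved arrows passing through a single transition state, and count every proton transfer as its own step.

2

Step 1: Unassisted departure of MsO⁻ (taking the C–O bonding pair) generates a tertiary carbocation.
(No 1,2-shift: no single shift to an adjacent carbon would give a more stable cation.)
Step 2: A weak base (a water molecule from the solvent) removes a proton from a carbon adjacent to the cationic centre; the electrons of that C–H bond become the new π(C=C) bond, giving the alkene.
Total: 2 elementary steps.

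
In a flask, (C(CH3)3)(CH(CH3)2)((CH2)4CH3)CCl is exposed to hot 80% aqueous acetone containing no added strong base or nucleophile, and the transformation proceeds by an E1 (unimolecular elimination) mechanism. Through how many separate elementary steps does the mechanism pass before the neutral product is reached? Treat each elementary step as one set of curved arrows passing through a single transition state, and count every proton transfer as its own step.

Step 1: The C–Cl bond breaks with both electrons going to the chloride; Cl⁻ leaves and a tertiary carbocation remains.
(No 1,2-shift: no single shift to an adjacent carbon would give a more stable cation.)
Step 2: Loss of a β-proton to a water molecule of the solvent: the C–H bonding pair collapses toward the cationic carbon to form the C=C π bond, yielding the alkene.
Total: 2 elementary steps.

2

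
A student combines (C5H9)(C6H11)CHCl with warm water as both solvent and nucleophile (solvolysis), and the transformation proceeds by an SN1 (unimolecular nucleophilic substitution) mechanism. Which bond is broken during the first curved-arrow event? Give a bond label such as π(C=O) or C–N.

C–Cl

Step 1: Unassisted departure of Cl⁻ (taking the C–Cl bonding pair) generates a secondary carbocation.
The bond broken in this step is the C–Cl bond.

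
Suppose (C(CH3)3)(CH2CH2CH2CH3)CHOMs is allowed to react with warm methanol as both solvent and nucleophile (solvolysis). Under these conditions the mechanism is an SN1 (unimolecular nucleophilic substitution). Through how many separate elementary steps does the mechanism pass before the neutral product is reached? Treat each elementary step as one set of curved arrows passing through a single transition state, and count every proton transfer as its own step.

Step 1: Ionisation: the C–O σ-bond cleaves heterolytically; both bonding electrons depart with MsO⁻, leaving a secondary carbocation at the α-carbon.
Step 2: A 1,2-methyl shift from the adjacent tert-butyl carbon moves the positive charge from the secondary centre to an adjacent carbon, generating a more stable tertiary carbocation.
Step 3: CH3OH donates an oxygen lone pair into the empty p orbital of the cation, giving a protonated ether (an oxonium ion).
Step 4: Deprotonation of the oxonium oxygen by solvent methanol yields the neutral ether.
Total: 4 elementary steps.

4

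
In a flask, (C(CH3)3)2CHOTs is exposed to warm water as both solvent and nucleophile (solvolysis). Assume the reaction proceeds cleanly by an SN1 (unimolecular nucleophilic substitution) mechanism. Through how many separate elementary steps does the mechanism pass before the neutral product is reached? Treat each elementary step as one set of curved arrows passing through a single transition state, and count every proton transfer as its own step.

Step 1: Rate-determining heterolysis of the C–O bond gives TsO⁻ and a secondary carbocation.
Step 2: A methyl group with its bonding pair migrates from the adjacent tert-butyl carbon to the cationic centre — a 1,2-methyl shift — upgrading the secondary cation to a tertiary one.
Step 3: A lone pair on the oxygen of H2O attacks the carbocation, forming a new C–O σ-bond and an oxonium ion.
Step 4: Deprotonation of the oxonium oxygen by solvent water yields the neutral alcohol.
Total: 4 elementary steps.

4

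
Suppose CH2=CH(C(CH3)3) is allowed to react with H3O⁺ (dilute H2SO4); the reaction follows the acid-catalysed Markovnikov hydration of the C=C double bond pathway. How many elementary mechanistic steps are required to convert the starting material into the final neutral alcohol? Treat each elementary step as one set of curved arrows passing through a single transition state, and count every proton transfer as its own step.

4

Step 1: Electrophilic addition begins with the π(C=C) electrons forming a bond to the proton of H3O⁺. Following Markovnikov's rule, the resulting cation is secondary. H2O is released.
Step 2: A methyl group with its bonding pair migrates from the adjacent tert-butyl carbon to the cationic centre — a 1,2-methyl shift — upgrading the secondary cation to a tertiary one.
Step 3: Water acts as the nucleophile: an oxygen lone pair bonds to the cationic carbon, giving an oxonium-ion intermediate.
Step 4: Deprotonation of the oxonium ion by a water molecule delivers the neutral alcohol and regenerates the acid catalyst.
Total: 4 elementary steps.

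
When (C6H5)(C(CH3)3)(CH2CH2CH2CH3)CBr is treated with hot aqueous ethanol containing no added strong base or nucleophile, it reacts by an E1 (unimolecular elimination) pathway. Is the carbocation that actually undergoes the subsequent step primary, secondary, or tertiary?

Step 1: The C–Br bond breaks with both electrons going to the bromide; Br⁻ leaves and a tertiary carbocation remains.
No single 1,2-shift to an adjacent carbon would give a more-substituted cation, so no rearrangement occurs.

tertiary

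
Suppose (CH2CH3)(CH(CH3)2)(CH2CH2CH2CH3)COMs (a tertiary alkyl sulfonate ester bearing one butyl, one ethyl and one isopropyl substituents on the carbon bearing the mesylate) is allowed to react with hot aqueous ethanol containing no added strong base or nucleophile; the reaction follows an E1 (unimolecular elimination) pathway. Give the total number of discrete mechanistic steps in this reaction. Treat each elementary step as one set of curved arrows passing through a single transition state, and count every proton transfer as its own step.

Step 1: Rate-determining heterolysis of the C–O bond gives MsO⁻ and a tertiary carbocation.
(No 1,2-shift: no single shift to an adjacent carbon would give a more stable cation.)
Step 2: A weak base (a water (or ethanol) molecule from the solvent) removes a proton from a carbon adjacent to the cationic centre; the electrons of that C–H bond become the new π(C=C) bond, giving the alkene.
Total: 2 elementary steps.

2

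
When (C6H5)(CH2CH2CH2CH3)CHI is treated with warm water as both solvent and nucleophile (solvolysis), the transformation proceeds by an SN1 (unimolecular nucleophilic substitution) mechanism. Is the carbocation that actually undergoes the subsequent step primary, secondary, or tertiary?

secondary

Step 1: Ionisation: the C–I σ-bond cleaves heterolytically; both bonding electrons depart with I⁻, leaving a secondary carbocation at the α-carbon.
No single 1,2-shift to an adjacent carbon would give a more-substituted cation, so no rearrangement occurs.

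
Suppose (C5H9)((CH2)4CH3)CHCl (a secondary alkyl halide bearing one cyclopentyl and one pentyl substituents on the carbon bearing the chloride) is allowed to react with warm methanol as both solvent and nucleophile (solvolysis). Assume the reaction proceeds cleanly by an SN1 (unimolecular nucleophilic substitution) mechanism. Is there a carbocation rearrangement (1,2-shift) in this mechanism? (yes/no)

The first-formed carbocation is secondary.
The adjacent cyclopentyl carbon already bears 2 other carbon substituents and has a hydrogen to migrate; after a 1,2-hydride shift from that carbon the positive charge sits on a tertiary centre.
Tertiary is more stable than secondary, so the shift occurs.

yes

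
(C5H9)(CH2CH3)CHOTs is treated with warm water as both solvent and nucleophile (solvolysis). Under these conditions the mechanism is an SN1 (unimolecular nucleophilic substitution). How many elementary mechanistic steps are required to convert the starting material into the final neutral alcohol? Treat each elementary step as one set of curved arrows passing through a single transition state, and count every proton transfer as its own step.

Step 1: Rate-determining heterolysis of the C–O bond gives TsO⁻ and a secondary carbocation.
Step 2: A hydride (H with its bonding pair) migrates from the adjacent cyclopentyl carbon to the cationic centre — a 1,2-hydride shift — upgrading the secondary cation to a tertiary one.
Step 3: H2O donates an oxygen lone pair into the empty p orbital of the cation, giving a protonated alcohol (an oxonium ion).
Step 4: Proton transfer from the O–H of the oxonium ion to a solvent molecule delivers the neutral alcohol.
Total: 4 elementary steps.

4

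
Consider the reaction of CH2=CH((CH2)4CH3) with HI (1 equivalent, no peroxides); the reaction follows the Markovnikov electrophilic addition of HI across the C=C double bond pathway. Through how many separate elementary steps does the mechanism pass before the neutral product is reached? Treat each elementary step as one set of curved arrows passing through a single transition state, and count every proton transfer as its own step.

2

Step 1: Protonation of the alkene by HI: the π bond acts as the nucleophile and picks up H⁺, giving the more stable (Markovnikov) secondary carbocation. The H–I bond breaks heterolytically, releasing I⁻.
(No 1,2-shift: no single shift to an adjacent carbon would give a more stable cation.)
Step 2: Nucleophilic attack by I⁻ on the carbocation completes the addition, giving R–I.
Total: 2 elementary steps.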